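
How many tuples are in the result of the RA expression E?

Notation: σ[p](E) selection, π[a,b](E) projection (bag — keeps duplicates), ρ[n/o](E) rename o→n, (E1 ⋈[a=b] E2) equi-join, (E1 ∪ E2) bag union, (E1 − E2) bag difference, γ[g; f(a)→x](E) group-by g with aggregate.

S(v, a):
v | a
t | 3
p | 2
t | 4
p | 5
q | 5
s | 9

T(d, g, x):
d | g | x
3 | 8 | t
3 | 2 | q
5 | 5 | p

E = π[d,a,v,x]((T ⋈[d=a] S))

Stepwise |·|:
  T → 3
  S → 6
  (T ⋈[d=a] S) → 4
  π[d,a,v,x]((T ⋈[d=a] S)) → 4

|E| = 4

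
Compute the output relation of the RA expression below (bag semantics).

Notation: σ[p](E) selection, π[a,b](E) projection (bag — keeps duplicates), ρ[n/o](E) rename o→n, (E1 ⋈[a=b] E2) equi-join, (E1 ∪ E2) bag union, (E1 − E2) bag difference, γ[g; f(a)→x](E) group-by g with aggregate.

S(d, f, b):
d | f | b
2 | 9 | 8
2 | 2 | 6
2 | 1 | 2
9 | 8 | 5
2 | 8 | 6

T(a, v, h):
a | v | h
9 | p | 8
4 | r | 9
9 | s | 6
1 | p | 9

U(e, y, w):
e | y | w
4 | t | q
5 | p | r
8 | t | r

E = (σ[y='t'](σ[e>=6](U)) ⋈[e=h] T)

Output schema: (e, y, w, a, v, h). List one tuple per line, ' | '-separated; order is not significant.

Stepwise |·|:
  U → 3
  σ[e>=6](U) → 1
  σ[y='t'](σ[e>=6](U)) → 1
  T → 4
  (σ[y='t'](σ[e>=6](U)) ⋈[e=h] T) → 1

== RESULT ==
e | y | w | a | v | h
8 | t | r | 9 | p | 8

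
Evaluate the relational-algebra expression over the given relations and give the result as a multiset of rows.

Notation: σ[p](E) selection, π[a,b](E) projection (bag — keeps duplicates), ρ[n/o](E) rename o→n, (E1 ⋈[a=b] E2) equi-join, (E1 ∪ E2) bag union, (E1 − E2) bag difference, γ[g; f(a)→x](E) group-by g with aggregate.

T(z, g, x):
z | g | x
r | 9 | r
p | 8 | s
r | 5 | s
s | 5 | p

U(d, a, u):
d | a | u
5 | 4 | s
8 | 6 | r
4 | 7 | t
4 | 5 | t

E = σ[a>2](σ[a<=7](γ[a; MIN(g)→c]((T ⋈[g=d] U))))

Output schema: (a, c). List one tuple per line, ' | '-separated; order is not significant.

Stepwise |·|:
  T → 4
  U → 4
  (T ⋈[g=d] U) → 3
  γ[a; MIN(g)→c]((T ⋈[g=d] U)) → 2
  σ[a<=7](γ[a; MIN(g)→c]((T ⋈[g=d] U))) → 2
  σ[a>2](σ[a<=7](γ[a; MIN(g)→c]((T ⋈[g=d] U)))) → 2

== RESULT ==
a | c
4 | 5
6 | 8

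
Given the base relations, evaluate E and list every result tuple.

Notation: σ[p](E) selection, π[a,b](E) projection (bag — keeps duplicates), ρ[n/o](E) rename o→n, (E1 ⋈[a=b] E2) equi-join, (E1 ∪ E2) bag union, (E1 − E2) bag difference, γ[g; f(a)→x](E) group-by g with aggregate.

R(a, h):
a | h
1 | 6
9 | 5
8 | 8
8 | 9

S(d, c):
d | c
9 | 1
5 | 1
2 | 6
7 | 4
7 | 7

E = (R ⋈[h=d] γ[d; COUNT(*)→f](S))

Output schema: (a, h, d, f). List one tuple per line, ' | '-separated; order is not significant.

Stepwise |·|:
  R → 4
  S → 5
  γ[d; COUNT(*)→f](S) → 4
  (R ⋈[h=d] γ[d; COUNT(*)→f](S)) → 2

== RESULT ==
a | h | d | f
8 | 9 | 9 | 1
9 | 5 | 5 | 1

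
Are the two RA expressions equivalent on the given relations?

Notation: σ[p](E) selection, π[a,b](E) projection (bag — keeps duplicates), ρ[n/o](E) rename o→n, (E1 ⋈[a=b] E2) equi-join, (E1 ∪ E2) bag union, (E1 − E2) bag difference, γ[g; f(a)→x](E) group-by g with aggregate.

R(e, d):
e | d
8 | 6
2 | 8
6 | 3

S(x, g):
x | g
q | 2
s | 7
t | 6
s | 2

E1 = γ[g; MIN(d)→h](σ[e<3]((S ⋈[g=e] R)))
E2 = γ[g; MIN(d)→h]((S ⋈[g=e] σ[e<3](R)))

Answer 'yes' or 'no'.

E1 stepwise |·|:
  S → 4
  R → 3
  (S ⋈[g=e] R) → 3
  σ[e<3]((S ⋈[g=e] R)) → 2
  γ[g; MIN(d)→h](σ[e<3]((S ⋈[g=e] R))) → 1
E2 stepwise |·|:
  S → 4
  R → 3
  σ[e<3](R) → 1
  (S ⋈[g=e] σ[e<3](R)) → 2
  γ[g; MIN(d)→h]((S ⋈[g=e] σ[e<3](R))) → 1

E1 and E2 produce the same multiset:
g | h
2 | 8

yes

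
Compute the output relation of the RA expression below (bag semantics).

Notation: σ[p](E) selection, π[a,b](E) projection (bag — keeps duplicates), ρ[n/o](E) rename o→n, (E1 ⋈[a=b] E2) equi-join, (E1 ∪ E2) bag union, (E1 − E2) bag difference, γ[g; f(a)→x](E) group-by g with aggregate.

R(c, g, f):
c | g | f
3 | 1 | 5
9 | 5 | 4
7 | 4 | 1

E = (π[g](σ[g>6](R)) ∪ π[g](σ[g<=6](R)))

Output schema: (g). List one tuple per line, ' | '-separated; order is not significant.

Per-node cardinality:
  R → 3
  σ[g>6](R) → 0
  π[g](σ[g>6](R)) → 0
  R → 3
  σ[g<=6](R) → 3
  π[g](σ[g<=6](R)) → 3
  (π[g](σ[g>6](R)) ∪ π[g](σ[g<=6](R))) → 3

== RESULT ==
g
1
4
5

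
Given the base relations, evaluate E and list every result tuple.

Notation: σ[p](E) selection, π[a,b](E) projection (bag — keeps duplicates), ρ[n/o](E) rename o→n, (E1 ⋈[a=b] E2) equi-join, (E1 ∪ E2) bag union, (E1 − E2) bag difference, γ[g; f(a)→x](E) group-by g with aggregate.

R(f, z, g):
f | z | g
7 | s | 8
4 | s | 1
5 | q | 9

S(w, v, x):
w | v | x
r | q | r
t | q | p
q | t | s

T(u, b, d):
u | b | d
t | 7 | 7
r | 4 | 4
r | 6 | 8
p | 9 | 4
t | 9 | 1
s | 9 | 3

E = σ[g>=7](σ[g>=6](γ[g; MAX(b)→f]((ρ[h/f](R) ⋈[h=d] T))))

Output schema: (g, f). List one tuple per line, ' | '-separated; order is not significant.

Stepwise |·|:
  R → 3
  ρ[h/f](R) → 3
  T → 6
  (ρ[h/f](R) ⋈[h=d] T) → 3
  γ[g; MAX(b)→f]((ρ[h/f](R) ⋈[h=d] T)) → 2
  σ[g>=6](γ[g; MAX(b)→f]((ρ[h/f](R) ⋈[h=d] T))) → 1
  σ[g>=7](σ[g>=6](γ[g; MAX(b)→f]((ρ[h/f](R) ⋈[h=d] T)))) → 1

== RESULT ==
g | f
8 | 7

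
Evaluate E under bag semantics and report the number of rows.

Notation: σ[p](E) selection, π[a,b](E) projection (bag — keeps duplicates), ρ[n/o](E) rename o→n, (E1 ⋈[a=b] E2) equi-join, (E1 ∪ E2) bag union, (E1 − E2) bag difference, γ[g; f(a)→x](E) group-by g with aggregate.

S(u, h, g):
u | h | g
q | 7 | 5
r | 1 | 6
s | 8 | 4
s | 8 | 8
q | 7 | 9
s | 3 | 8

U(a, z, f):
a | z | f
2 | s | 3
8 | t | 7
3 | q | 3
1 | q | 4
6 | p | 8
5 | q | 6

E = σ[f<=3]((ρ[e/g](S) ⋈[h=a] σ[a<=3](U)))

Subexpression sizes:
  S → 6
  ρ[e/g](S) → 6
  U → 6
  σ[a<=3](U) → 3
  (ρ[e/g](S) ⋈[h=a] σ[a<=3](U)) → 2
  σ[f<=3]((ρ[e/g](S) ⋈[h=a] σ[a<=3](U))) → 1

|E| = 1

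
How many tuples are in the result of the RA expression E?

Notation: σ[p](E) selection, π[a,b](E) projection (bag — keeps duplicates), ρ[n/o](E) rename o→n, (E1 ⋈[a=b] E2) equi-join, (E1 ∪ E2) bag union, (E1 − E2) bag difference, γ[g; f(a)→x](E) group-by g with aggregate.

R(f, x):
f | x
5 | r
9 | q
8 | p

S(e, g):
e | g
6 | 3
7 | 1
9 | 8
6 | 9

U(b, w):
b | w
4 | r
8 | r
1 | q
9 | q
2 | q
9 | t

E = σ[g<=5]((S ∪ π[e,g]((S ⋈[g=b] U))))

Subexpression sizes:
  S → 4
  S → 4
  U → 6
  (S ⋈[g=b] U) → 4
  π[e,g]((S ⋈[g=b] U)) → 4
  (S ∪ π[e,g]((S ⋈[g=b] U))) → 8
  σ[g<=5]((S ∪ π[e,g]((S ⋈[g=b] U)))) → 3

|E| = 3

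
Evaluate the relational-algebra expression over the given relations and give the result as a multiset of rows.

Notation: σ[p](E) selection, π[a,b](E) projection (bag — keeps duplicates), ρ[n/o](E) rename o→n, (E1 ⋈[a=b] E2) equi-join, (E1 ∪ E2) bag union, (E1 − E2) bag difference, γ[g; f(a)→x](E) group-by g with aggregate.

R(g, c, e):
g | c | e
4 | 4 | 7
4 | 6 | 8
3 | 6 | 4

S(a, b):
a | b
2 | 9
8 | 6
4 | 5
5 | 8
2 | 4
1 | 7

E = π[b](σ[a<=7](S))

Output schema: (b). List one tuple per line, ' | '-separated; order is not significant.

Subexpression sizes:
  S → 6
  σ[a<=7](S) → 5
  π[b](σ[a<=7](S)) → 5

== RESULT ==
b
4
5
7
8
9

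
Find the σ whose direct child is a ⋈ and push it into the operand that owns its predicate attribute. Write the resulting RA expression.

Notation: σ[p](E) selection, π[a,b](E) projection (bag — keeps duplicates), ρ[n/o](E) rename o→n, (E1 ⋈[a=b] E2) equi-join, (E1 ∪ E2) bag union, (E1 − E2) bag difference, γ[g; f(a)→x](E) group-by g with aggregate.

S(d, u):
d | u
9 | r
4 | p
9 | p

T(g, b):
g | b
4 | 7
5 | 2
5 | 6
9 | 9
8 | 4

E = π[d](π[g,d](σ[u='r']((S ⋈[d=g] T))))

σ filters on u, owned by the left side.
E' = π[d](π[g,d]((σ[u='r'](S) ⋈[d=g] T)))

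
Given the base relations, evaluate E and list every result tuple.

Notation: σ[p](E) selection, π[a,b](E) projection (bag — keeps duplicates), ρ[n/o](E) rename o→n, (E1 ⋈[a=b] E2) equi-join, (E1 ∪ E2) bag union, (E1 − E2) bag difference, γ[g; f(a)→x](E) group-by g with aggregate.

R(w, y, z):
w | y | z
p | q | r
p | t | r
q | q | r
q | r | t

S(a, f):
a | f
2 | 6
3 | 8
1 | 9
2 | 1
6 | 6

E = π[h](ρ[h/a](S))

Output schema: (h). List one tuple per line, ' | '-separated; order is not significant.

Per-node cardinality:
  S → 5
  ρ[h/a](S) → 5
  π[h](ρ[h/a](S)) → 5

== RESULT ==
h
1
2
2
3
6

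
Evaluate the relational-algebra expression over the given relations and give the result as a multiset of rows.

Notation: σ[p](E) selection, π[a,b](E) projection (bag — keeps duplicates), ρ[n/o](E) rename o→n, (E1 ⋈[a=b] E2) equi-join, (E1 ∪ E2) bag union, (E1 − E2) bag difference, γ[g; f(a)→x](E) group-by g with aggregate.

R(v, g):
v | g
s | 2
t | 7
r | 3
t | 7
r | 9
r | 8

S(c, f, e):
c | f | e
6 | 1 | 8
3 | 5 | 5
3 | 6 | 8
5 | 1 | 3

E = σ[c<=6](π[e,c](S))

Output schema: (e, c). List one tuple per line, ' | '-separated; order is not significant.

Row counts bottom-up:
  S → 4
  π[e,c](S) → 4
  σ[c<=6](π[e,c](S)) → 4

== RESULT ==
e | c
3 | 5
5 | 3
8 | 3
8 | 6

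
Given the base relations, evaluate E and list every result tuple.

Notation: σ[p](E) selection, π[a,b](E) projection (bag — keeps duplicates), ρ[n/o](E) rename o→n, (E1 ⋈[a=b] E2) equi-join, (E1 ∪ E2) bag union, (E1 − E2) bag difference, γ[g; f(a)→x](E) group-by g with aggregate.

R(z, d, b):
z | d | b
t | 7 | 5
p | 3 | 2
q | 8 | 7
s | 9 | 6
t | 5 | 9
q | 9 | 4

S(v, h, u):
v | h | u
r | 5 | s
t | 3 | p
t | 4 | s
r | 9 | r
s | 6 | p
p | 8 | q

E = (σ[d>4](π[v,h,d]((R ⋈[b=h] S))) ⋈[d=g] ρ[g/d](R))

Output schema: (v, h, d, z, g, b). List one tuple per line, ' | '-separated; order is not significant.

Subexpression sizes:
  R → 6
  S → 6
  (R ⋈[b=h] S) → 4
  π[v,h,d]((R ⋈[b=h] S)) → 4
  σ[d>4](π[v,h,d]((R ⋈[b=h] S))) → 4
  R → 6
  ρ[g/d](R) → 6
  (σ[d>4](π[v,h,d]((R ⋈[b=h] S))) ⋈[d=g] ρ[g/d](R)) → 6

== RESULT ==
v | h | d | z | g | b
r | 5 | 7 | t | 7 | 5
r | 9 | 5 | t | 5 | 9
s | 6 | 9 | q | 9 | 4
s | 6 | 9 | s | 9 | 6
t | 4 | 9 | q | 9 | 4
t | 4 | 9 | s | 9 | 6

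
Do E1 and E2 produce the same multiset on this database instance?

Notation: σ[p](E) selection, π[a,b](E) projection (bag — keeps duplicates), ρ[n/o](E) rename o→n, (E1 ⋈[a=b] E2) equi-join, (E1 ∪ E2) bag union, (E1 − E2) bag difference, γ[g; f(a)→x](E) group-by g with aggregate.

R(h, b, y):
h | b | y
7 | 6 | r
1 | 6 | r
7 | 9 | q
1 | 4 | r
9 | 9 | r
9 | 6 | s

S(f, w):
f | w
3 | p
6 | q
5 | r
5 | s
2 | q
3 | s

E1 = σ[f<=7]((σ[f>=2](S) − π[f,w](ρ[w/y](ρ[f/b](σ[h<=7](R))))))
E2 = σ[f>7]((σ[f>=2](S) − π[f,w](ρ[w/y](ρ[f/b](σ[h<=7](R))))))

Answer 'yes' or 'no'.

E1 subexpression sizes:
  S → 6
  σ[f>=2](S) → 6
  R → 6
  σ[h<=7](R) → 4
  ρ[f/b](σ[h<=7](R)) → 4
  ρ[w/y](ρ[f/b](σ[h<=7](R))) → 4
  π[f,w](ρ[w/y](ρ[f/b](σ[h<=7](R)))) → 4
  (σ[f>=2](S) − π[f,w](ρ[w/y](ρ[f/b](σ[h<=7](R))))) → 6
  σ[f<=7]((σ[f>=2](S) − π[f,w](ρ[w/y](ρ[f/b](σ[h<=7](R)))))) → 6
E2 subexpression sizes:
  S → 6
  σ[f>=2](S) → 6
  R → 6
  σ[h<=7](R) → 4
  ρ[f/b](σ[h<=7](R)) → 4
  ρ[w/y](ρ[f/b](σ[h<=7](R))) → 4
  π[f,w](ρ[w/y](ρ[f/b](σ[h<=7](R)))) → 4
  (σ[f>=2](S) − π[f,w](ρ[w/y](ρ[f/b](σ[h<=7](R))))) → 6
  σ[f>7]((σ[f>=2](S) − π[f,w](ρ[w/y](ρ[f/b](σ[h<=7](R)))))) → 0

E1 result:
f | w
2 | q
3 | p
3 | s
5 | r
5 | s
6 | q
E2 result:
f | w
(0 rows)
Witness: (3, 'p') appears 1× in E1 but 0× in E2.

no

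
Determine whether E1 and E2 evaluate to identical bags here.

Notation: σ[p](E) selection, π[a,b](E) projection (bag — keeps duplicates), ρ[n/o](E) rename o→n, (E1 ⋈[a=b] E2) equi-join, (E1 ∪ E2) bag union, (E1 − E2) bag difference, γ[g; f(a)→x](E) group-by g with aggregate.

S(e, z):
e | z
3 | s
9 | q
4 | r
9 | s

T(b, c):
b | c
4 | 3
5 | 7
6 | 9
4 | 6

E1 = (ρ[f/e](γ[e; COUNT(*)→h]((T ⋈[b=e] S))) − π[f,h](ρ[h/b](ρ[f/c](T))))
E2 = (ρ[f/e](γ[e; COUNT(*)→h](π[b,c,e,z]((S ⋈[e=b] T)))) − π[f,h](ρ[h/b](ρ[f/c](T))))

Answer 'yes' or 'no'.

E1 row counts bottom-up:
  T → 4
  S → 4
  (T ⋈[b=e] S) → 2
  γ[e; COUNT(*)→h]((T ⋈[b=e] S)) → 1
  ρ[f/e](γ[e; COUNT(*)→h]((T ⋈[b=e] S))) → 1
  T → 4
  ρ[f/c](T) → 4
  ρ[h/b](ρ[f/c](T)) → 4
  π[f,h](ρ[h/b](ρ[f/c](T))) → 4
  (ρ[f/e](γ[e; COUNT(*)→h]((T ⋈[b=e] S))) − π[f,h](ρ[h/b](ρ[f/c](T)))) → 1
E2 row counts bottom-up:
  S → 4
  T → 4
  (S ⋈[e=b] T) → 2
  π[b,c,e,z]((S ⋈[e=b] T)) → 2
  γ[e; COUNT(*)→h](π[b,c,e,z]((S ⋈[e=b] T))) → 1
  ρ[f/e](γ[e; COUNT(*)→h](π[b,c,e,z]((S ⋈[e=b] T)))) → 1
  T → 4
  ρ[f/c](T) → 4
  ρ[h/b](ρ[f/c](T)) → 4
  π[f,h](ρ[h/b](ρ[f/c](T))) → 4
  (ρ[f/e](γ[e; COUNT(*)→h](π[b,c,e,z]((S ⋈[e=b] T)))) − π[f,h](ρ[h/b](ρ[f/c](T)))) → 1

E1 and E2 produce the same multiset:
f | h
4 | 2

yes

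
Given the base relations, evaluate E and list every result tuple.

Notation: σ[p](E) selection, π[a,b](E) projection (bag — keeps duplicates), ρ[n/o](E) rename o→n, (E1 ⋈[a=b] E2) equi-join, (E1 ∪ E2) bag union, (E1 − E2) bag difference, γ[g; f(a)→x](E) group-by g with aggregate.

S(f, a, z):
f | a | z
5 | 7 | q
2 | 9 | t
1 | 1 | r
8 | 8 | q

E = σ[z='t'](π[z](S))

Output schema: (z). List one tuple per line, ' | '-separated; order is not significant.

Subexpression sizes:
  S → 4
  π[z](S) → 4
  σ[z='t'](π[z](S)) → 1

== RESULT ==
z
t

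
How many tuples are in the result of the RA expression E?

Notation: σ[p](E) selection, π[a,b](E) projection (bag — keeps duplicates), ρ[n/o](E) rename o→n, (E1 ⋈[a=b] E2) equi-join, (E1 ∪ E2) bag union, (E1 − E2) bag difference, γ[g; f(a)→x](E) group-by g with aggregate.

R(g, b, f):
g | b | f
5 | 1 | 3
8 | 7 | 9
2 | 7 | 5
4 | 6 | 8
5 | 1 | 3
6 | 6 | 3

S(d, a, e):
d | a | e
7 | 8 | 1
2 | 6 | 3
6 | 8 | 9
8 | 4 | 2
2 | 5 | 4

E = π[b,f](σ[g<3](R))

Per-node cardinality:
  R → 6
  σ[g<3](R) → 1
  π[b,f](σ[g<3](R)) → 1

|E| = 1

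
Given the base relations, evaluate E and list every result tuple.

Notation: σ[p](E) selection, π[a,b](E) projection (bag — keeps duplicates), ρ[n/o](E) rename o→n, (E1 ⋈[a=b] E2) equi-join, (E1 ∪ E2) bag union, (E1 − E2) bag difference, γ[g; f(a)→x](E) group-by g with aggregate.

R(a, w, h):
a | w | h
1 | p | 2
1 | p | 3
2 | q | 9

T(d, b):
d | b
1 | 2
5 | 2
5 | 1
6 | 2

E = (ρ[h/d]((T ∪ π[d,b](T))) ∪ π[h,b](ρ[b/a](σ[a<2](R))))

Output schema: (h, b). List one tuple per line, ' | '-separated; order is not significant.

Per-node cardinality:
  T → 4
  T → 4
  π[d,b](T) → 4
  (T ∪ π[d,b](T)) → 8
  ρ[h/d]((T ∪ π[d,b](T))) → 8
  R → 3
  σ[a<2](R) → 2
  ρ[b/a](σ[a<2](R)) → 2
  π[h,b](ρ[b/a](σ[a<2](R))) → 2
  (ρ[h/d]((T ∪ π[d,b](T))) ∪ π[h,b](ρ[b/a](σ[a<2](R)))) → 10

== RESULT ==
h | b
1 | 2
1 | 2
2 | 1
3 | 1
5 | 1
5 | 1
5 | 2
5 | 2
6 | 2
6 | 2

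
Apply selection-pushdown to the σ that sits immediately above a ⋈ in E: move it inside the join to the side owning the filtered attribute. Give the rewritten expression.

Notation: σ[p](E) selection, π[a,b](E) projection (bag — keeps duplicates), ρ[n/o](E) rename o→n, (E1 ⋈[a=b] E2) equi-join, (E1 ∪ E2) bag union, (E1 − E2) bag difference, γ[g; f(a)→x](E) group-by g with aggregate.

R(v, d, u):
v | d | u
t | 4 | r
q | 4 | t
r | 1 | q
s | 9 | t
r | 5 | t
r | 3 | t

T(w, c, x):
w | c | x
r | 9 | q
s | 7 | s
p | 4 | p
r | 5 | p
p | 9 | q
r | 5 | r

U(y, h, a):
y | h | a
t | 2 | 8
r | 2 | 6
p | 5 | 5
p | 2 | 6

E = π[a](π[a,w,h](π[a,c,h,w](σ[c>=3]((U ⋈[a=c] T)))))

σ filters on c, owned by the right side.
E' = π[a](π[a,w,h](π[a,c,h,w]((U ⋈[a=c] σ[c>=3](T)))))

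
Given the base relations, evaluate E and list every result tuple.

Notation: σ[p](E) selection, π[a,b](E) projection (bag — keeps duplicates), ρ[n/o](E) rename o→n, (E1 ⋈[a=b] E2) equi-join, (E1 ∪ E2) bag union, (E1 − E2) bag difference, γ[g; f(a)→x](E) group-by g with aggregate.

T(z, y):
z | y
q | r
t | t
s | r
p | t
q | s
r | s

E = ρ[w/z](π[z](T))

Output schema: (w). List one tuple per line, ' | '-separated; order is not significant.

Stepwise |·|:
  T → 6
  π[z](T) → 6
  ρ[w/z](π[z](T)) → 6

== RESULT ==
w
p
q
q
r
s
t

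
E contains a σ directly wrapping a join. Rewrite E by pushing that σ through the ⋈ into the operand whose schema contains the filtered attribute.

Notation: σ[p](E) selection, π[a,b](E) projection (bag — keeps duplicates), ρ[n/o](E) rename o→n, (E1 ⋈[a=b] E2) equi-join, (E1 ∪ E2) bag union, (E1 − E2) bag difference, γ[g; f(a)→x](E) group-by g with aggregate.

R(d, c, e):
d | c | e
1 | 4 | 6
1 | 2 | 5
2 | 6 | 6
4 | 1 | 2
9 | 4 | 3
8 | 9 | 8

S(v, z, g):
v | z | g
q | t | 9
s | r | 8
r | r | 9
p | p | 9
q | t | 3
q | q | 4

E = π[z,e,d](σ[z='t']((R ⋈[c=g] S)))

σ filters on z, owned by the right side.
E' = π[z,e,d]((R ⋈[c=g] σ[z='t'](S)))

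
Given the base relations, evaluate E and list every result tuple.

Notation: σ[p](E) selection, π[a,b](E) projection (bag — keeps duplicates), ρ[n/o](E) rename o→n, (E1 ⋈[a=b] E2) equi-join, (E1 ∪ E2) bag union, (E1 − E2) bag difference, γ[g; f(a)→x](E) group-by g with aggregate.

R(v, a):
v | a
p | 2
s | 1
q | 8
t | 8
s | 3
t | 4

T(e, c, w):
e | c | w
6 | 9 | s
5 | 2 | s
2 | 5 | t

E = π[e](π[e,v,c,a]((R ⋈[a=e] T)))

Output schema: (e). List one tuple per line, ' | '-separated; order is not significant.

Per-node cardinality:
  R → 6
  T → 3
  (R ⋈[a=e] T) → 1
  π[e,v,c,a]((R ⋈[a=e] T)) → 1
  π[e](π[e,v,c,a]((R ⋈[a=e] T))) → 1

== RESULT ==
e
2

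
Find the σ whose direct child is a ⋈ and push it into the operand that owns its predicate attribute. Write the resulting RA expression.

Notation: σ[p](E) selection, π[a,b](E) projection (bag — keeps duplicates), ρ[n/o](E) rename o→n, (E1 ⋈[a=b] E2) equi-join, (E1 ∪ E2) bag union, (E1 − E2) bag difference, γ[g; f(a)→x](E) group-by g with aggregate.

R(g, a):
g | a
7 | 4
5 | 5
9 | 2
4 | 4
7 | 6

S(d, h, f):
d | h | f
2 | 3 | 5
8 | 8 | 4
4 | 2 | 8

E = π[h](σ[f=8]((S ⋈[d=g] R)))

σ filters on f, owned by the left side.
E' = π[h]((σ[f=8](S) ⋈[d=g] R))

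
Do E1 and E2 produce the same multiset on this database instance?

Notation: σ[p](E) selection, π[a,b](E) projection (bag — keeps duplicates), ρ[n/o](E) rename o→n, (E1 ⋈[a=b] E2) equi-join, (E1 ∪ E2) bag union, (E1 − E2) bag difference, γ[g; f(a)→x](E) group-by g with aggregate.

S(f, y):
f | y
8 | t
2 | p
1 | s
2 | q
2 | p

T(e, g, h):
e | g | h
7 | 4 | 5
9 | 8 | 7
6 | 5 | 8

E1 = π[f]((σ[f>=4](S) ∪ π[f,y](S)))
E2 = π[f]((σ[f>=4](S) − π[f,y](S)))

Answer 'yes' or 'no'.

E1 per-node cardinality:
  S → 5
  σ[f>=4](S) → 1
  S → 5
  π[f,y](S) → 5
  (σ[f>=4](S) ∪ π[f,y](S)) → 6
  π[f]((σ[f>=4](S) ∪ π[f,y](S))) → 6
E2 per-node cardinality:
  S → 5
  σ[f>=4](S) → 1
  S → 5
  π[f,y](S) → 5
  (σ[f>=4](S) − π[f,y](S)) → 0
  π[f]((σ[f>=4](S) − π[f,y](S))) → 0

E1 result:
f
1
2
2
2
8
8
E2 result:
f
(0 rows)
Witness: (1,) appears 1× in E1 but 0× in E2.

no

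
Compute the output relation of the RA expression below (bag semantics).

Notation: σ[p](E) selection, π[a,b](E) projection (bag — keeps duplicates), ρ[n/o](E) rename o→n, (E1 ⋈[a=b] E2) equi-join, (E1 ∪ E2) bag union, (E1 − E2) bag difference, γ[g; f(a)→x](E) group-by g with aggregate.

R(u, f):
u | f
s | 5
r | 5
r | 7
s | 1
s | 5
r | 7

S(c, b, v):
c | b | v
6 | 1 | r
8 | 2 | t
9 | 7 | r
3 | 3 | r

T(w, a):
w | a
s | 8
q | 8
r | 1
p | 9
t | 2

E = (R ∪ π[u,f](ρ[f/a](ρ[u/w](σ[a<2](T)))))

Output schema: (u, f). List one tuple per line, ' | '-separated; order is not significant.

Per-node cardinality:
  R → 6
  T → 5
  σ[a<2](T) → 1
  ρ[u/w](σ[a<2](T)) → 1
  ρ[f/a](ρ[u/w](σ[a<2](T))) → 1
  π[u,f](ρ[f/a](ρ[u/w](σ[a<2](T)))) → 1
  (R ∪ π[u,f](ρ[f/a](ρ[u/w](σ[a<2](T))))) → 7

== RESULT ==
u | f
r | 1
r | 5
r | 7
r | 7
s | 1
s | 5
s | 5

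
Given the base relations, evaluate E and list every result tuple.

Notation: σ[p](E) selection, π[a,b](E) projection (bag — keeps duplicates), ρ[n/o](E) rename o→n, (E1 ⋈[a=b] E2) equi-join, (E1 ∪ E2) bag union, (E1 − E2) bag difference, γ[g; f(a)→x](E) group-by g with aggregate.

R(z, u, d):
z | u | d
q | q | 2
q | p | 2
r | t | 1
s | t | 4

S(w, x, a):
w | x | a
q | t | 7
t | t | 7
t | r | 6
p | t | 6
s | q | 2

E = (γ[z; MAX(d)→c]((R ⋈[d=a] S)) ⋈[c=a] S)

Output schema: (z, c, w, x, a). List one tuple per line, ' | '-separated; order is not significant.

Stepwise |·|:
  R → 4
  S → 5
  (R ⋈[d=a] S) → 2
  γ[z; MAX(d)→c]((R ⋈[d=a] S)) → 1
  S → 5
  (γ[z; MAX(d)→c]((R ⋈[d=a] S)) ⋈[c=a] S) → 1

== RESULT ==
z | c | w | x | a
q | 2 | s | q | 2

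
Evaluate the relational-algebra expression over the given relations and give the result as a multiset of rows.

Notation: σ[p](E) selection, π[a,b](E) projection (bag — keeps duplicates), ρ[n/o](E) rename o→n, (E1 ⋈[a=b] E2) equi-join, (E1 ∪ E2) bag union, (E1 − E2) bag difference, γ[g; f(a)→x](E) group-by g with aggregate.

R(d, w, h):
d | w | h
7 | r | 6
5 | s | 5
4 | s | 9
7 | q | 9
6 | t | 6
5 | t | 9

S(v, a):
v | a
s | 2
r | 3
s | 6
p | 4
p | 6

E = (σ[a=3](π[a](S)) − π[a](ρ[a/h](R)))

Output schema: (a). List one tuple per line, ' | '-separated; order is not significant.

Row counts bottom-up:
  S → 5
  π[a](S) → 5
  σ[a=3](π[a](S)) → 1
  R → 6
  ρ[a/h](R) → 6
  π[a](ρ[a/h](R)) → 6
  (σ[a=3](π[a](S)) − π[a](ρ[a/h](R))) → 1

== RESULT ==
a
3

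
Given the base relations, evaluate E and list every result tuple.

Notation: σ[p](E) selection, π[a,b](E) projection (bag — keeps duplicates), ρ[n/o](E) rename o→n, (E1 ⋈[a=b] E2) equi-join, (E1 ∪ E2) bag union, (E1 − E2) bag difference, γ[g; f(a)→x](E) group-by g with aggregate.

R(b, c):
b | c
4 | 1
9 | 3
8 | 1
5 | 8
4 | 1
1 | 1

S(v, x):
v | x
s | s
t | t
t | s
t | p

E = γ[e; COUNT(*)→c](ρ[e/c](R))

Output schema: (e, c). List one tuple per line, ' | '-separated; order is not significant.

Subexpression sizes:
  R → 6
  ρ[e/c](R) → 6
  γ[e; COUNT(*)→c](ρ[e/c](R)) → 3

== RESULT ==
e | c
1 | 4
3 | 1
8 | 1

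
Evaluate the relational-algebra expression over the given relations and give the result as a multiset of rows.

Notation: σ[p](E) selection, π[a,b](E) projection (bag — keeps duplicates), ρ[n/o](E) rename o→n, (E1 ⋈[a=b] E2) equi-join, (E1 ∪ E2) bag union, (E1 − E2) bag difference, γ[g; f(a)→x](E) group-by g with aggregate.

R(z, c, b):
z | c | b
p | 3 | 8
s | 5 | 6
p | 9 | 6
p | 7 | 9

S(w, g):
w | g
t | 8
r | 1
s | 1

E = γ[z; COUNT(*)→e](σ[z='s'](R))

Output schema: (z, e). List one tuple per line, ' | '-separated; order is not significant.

Stepwise |·|:
  R → 4
  σ[z='s'](R) → 1
  γ[z; COUNT(*)→e](σ[z='s'](R)) → 1

== RESULT ==
z | e
s | 1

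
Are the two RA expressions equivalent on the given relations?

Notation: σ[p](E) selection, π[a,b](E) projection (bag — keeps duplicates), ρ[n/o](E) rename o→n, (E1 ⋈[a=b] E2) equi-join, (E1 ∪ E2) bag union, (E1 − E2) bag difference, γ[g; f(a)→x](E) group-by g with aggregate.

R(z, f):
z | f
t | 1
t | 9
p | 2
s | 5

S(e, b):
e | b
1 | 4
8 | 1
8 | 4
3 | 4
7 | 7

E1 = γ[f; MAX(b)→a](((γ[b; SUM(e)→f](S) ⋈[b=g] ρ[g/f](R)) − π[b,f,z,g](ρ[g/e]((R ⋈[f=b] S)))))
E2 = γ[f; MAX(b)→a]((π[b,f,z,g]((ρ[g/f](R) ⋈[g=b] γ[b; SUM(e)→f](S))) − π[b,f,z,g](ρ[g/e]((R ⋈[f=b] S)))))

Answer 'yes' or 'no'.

E1 subexpression sizes:
  S → 5
  γ[b; SUM(e)→f](S) → 3
  R → 4
  ρ[g/f](R) → 4
  (γ[b; SUM(e)→f](S) ⋈[b=g] ρ[g/f](R)) → 1
  R → 4
  S → 5
  (R ⋈[f=b] S) → 1
  ρ[g/e]((R ⋈[f=b] S)) → 1
  π[b,f,z,g](ρ[g/e]((R ⋈[f=b] S))) → 1
  ((γ[b; SUM(e)→f](S) ⋈[b=g] ρ[g/f](R)) − π[b,f,z,g](ρ[g/e]((R ⋈[f=b] S)))) → 1
  γ[f; MAX(b)→a](((γ[b; SUM(e)→f](S) ⋈[b=g] ρ[g/f](R)) − π[b,f,z,g](ρ[g/e]((R ⋈[f=b] S))))) → 1
E2 subexpression sizes:
  R → 4
  ρ[g/f](R) → 4
  S → 5
  γ[b; SUM(e)→f](S) → 3
  (ρ[g/f](R) ⋈[g=b] γ[b; SUM(e)→f](S)) → 1
  π[b,f,z,g]((ρ[g/f](R) ⋈[g=b] γ[b; SUM(e)→f](S))) → 1
  R → 4
  S → 5
  (R ⋈[f=b] S) → 1
  ρ[g/e]((R ⋈[f=b] S)) → 1
  π[b,f,z,g](ρ[g/e]((R ⋈[f=b] S))) → 1
  (π[b,f,z,g]((ρ[g/f](R) ⋈[g=b] γ[b; SUM(e)→f](S))) − π[b,f,z,g](ρ[g/e]((R ⋈[f=b] S)))) → 1
  γ[f; MAX(b)→a]((π[b,f,z,g]((ρ[g/f](R) ⋈[g=b] γ[b; SUM(e)→f](S))) − π[b,f,z,g](ρ[g/e]((R ⋈[f=b] S))))) → 1

E1 and E2 produce the same multiset:
f | a
8 | 1

yes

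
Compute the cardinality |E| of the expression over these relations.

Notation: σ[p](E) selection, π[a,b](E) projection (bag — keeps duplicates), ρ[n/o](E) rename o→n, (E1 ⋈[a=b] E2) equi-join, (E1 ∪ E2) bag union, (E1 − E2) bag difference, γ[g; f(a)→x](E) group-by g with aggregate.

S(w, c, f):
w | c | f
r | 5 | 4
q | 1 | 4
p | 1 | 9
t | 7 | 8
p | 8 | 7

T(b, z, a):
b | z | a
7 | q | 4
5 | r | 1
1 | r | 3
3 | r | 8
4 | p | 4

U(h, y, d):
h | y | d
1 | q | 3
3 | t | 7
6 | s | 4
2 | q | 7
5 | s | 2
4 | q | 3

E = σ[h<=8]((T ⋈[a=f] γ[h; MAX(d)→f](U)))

Per-node cardinality:
  T → 5
  U → 6
  γ[h; MAX(d)→f](U) → 6
  (T ⋈[a=f] γ[h; MAX(d)→f](U)) → 4
  σ[h<=8]((T ⋈[a=f] γ[h; MAX(d)→f](U))) → 4

|E| = 4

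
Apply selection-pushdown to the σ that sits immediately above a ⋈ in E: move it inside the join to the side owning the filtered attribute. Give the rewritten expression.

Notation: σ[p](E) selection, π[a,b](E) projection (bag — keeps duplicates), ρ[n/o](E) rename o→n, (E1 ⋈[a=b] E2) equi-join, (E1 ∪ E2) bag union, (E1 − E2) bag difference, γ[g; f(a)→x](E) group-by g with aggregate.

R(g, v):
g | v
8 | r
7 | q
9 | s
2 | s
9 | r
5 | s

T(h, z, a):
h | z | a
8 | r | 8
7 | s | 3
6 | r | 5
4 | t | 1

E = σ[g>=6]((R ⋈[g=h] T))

σ filters on g, owned by the left side.
E' = (σ[g>=6](R) ⋈[g=h] T)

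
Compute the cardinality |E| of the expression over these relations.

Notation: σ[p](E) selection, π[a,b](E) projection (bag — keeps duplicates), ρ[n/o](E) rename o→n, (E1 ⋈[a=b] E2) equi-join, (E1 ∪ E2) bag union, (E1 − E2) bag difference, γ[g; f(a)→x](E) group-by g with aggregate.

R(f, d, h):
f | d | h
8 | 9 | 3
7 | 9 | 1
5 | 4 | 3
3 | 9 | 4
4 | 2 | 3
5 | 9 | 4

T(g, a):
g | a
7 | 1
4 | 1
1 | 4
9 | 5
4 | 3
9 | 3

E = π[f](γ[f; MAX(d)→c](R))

Subexpression sizes:
  R → 6
  γ[f; MAX(d)→c](R) → 5
  π[f](γ[f; MAX(d)→c](R)) → 5

|E| = 5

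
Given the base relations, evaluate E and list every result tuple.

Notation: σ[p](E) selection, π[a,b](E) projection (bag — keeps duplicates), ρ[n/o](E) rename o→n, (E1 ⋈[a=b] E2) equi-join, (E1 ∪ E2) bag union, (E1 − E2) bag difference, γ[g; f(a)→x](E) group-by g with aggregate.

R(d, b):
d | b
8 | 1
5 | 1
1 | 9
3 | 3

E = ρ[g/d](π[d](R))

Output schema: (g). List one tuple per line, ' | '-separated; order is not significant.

Stepwise |·|:
  R → 4
  π[d](R) → 4
  ρ[g/d](π[d](R)) → 4

== RESULT ==
g
1
3
5
8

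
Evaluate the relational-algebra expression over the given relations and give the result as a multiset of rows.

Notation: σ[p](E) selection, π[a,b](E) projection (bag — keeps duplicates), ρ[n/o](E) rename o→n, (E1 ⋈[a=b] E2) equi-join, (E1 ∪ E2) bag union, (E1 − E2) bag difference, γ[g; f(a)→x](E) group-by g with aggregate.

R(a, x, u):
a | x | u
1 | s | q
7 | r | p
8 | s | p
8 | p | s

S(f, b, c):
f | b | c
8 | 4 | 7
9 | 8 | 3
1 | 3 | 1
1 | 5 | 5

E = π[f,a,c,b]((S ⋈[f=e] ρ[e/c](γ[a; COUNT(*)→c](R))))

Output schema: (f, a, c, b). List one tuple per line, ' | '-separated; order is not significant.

Stepwise |·|:
  S → 4
  R → 4
  γ[a; COUNT(*)→c](R) → 3
  ρ[e/c](γ[a; COUNT(*)→c](R)) → 3
  (S ⋈[f=e] ρ[e/c](γ[a; COUNT(*)→c](R))) → 4
  π[f,a,c,b]((S ⋈[f=e] ρ[e/c](γ[a; COUNT(*)→c](R)))) → 4

== RESULT ==
f | a | c | b
1 | 1 | 1 | 3
1 | 1 | 5 | 5
1 | 7 | 1 | 3
1 | 7 | 5 | 5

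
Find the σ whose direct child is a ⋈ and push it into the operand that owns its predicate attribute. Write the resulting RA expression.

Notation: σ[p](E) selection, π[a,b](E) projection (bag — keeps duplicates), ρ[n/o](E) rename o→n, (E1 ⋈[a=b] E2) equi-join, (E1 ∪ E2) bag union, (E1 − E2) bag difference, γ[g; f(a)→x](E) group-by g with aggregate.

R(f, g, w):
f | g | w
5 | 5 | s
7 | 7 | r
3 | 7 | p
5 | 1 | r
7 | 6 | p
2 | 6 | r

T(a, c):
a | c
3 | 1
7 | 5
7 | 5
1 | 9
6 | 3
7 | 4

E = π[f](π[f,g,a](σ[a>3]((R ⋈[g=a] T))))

σ filters on a, owned by the right side.
E' = π[f](π[f,g,a]((R ⋈[g=a] σ[a>3](T))))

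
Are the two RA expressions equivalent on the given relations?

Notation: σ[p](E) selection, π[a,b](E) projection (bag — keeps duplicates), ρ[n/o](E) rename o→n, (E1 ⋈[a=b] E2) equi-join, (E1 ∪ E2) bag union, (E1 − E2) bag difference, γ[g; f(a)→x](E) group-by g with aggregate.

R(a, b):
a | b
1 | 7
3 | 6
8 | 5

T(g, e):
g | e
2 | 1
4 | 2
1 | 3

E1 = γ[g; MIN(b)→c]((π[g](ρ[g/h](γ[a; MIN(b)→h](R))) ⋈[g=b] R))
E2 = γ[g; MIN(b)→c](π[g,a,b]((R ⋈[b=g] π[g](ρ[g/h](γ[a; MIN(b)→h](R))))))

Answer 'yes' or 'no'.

E1 stepwise |·|:
  R → 3
  γ[a; MIN(b)→h](R) → 3
  ρ[g/h](γ[a; MIN(b)→h](R)) → 3
  π[g](ρ[g/h](γ[a; MIN(b)→h](R))) → 3
  R → 3
  (π[g](ρ[g/h](γ[a; MIN(b)→h](R))) ⋈[g=b] R) → 3
  γ[g; MIN(b)→c]((π[g](ρ[g/h](γ[a; MIN(b)→h](R))) ⋈[g=b] R)) → 3
E2 stepwise |·|:
  R → 3
  R → 3
  γ[a; MIN(b)→h](R) → 3
  ρ[g/h](γ[a; MIN(b)→h](R)) → 3
  π[g](ρ[g/h](γ[a; MIN(b)→h](R))) → 3
  (R ⋈[b=g] π[g](ρ[g/h](γ[a; MIN(b)→h](R)))) → 3
  π[g,a,b]((R ⋈[b=g] π[g](ρ[g/h](γ[a; MIN(b)→h](R))))) → 3
  γ[g; MIN(b)→c](π[g,a,b]((R ⋈[b=g] π[g](ρ[g/h](γ[a; MIN(b)→h](R)))))) → 3

E1 and E2 produce the same multiset:
g | c
5 | 5
6 | 6
7 | 7

yes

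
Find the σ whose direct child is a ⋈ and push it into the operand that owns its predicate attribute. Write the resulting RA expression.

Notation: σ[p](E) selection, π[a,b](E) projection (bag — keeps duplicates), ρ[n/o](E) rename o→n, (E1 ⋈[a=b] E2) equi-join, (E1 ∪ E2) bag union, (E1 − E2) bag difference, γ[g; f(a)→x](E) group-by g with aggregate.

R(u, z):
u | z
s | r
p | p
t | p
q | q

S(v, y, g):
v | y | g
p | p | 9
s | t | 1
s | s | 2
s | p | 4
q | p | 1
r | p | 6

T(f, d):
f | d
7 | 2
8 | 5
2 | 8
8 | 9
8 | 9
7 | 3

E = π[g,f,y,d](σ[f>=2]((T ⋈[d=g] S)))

σ filters on f, owned by the left side.
E' = π[g,f,y,d]((σ[f>=2](T) ⋈[d=g] S))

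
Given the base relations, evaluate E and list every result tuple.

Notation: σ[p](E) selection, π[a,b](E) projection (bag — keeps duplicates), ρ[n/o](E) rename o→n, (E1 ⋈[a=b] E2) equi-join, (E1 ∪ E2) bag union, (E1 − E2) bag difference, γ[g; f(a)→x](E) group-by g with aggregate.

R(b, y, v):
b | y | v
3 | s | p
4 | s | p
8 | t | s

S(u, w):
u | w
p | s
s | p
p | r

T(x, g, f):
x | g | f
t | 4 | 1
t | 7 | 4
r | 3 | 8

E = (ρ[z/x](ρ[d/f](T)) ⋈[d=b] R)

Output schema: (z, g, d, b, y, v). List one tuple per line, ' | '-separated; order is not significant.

Per-node cardinality:
  T → 3
  ρ[d/f](T) → 3
  ρ[z/x](ρ[d/f](T)) → 3
  R → 3
  (ρ[z/x](ρ[d/f](T)) ⋈[d=b] R) → 2

== RESULT ==
z | g | d | b | y | v
r | 3 | 8 | 8 | t | s
t | 7 | 4 | 4 | s | p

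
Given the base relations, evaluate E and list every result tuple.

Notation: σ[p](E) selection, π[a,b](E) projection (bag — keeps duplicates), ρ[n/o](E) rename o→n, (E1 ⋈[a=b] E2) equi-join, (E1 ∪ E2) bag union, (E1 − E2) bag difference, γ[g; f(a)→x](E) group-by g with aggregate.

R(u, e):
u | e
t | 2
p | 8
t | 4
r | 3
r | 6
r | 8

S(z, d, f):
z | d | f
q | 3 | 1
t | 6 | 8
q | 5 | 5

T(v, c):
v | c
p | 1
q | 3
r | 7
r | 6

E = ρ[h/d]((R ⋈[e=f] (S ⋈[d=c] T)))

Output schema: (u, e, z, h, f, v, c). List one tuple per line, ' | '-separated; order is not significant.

Subexpression sizes:
  R → 6
  S → 3
  T → 4
  (S ⋈[d=c] T) → 2
  (R ⋈[e=f] (S ⋈[d=c] T)) → 2
  ρ[h/d]((R ⋈[e=f] (S ⋈[d=c] T))) → 2

== RESULT ==
u | e | z | h | f | v | c
p | 8 | t | 6 | 8 | r | 6
r | 8 | t | 6 | 8 | r | 6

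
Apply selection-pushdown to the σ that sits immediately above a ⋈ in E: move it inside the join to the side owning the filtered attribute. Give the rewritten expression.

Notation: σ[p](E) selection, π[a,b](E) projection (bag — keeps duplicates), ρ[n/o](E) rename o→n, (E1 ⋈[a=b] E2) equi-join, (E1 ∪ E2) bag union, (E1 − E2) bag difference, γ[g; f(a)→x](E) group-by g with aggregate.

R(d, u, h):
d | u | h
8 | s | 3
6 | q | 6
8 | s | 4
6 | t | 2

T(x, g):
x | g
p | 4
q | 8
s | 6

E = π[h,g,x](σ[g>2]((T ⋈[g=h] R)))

σ filters on g, owned by the left side.
E' = π[h,g,x]((σ[g>2](T) ⋈[g=h] R))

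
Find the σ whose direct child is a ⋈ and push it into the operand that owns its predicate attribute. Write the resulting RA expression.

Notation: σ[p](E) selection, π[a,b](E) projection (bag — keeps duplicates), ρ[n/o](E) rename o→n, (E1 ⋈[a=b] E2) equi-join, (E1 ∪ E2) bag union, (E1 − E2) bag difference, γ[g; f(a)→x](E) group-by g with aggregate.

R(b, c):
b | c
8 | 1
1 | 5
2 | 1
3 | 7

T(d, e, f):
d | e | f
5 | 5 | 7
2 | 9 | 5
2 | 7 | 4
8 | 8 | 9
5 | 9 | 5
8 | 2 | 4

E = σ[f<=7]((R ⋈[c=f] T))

σ filters on f, owned by the right side.
E' = (R ⋈[c=f] σ[f<=7](T))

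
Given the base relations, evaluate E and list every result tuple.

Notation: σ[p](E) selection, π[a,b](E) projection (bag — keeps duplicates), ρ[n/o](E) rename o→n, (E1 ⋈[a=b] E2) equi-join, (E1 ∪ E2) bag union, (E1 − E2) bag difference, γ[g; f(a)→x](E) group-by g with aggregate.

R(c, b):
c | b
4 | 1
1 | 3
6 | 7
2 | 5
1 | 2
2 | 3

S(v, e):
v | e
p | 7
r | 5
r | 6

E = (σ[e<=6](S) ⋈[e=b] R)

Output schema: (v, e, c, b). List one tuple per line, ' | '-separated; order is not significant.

Row counts bottom-up:
  S → 3
  σ[e<=6](S) → 2
  R → 6
  (σ[e<=6](S) ⋈[e=b] R) → 1

== RESULT ==
v | e | c | b
r | 5 | 2 | 5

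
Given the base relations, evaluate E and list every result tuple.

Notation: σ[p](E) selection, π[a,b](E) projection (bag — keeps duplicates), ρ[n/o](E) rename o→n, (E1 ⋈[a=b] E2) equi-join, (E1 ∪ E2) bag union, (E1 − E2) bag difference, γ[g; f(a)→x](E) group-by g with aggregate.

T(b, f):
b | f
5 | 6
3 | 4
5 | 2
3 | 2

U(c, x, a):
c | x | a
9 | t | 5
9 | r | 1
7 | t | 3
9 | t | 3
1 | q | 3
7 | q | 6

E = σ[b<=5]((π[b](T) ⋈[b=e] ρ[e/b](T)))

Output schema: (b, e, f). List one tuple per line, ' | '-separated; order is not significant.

Subexpression sizes:
  T → 4
  π[b](T) → 4
  T → 4
  ρ[e/b](T) → 4
  (π[b](T) ⋈[b=e] ρ[e/b](T)) → 8
  σ[b<=5]((π[b](T) ⋈[b=e] ρ[e/b](T))) → 8

== RESULT ==
b | e | f
3 | 3 | 2
3 | 3 | 2
3 | 3 | 4
3 | 3 | 4
5 | 5 | 2
5 | 5 | 2
5 | 5 | 6
5 | 5 | 6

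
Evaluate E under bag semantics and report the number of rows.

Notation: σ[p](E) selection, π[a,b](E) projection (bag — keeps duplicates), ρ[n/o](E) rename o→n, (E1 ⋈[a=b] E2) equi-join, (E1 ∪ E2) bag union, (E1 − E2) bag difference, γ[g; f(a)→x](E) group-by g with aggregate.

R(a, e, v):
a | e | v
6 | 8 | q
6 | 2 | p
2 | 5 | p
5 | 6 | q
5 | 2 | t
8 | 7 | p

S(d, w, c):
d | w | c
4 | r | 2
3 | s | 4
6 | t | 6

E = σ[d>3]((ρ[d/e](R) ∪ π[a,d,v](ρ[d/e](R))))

Per-node cardinality:
  R → 6
  ρ[d/e](R) → 6
  R → 6
  ρ[d/e](R) → 6
  π[a,d,v](ρ[d/e](R)) → 6
  (ρ[d/e](R) ∪ π[a,d,v](ρ[d/e](R))) → 12
  σ[d>3]((ρ[d/e](R) ∪ π[a,d,v](ρ[d/e](R)))) → 8

|E| = 8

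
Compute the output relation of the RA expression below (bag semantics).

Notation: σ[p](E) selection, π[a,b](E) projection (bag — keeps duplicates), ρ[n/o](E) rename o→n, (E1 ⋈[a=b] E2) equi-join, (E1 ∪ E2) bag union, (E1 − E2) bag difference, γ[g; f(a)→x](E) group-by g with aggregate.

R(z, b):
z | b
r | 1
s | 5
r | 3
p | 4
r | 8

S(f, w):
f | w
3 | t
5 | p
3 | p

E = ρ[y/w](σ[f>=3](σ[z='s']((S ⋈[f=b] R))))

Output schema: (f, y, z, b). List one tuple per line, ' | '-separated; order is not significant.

Stepwise |·|:
  S → 3
  R → 5
  (S ⋈[f=b] R) → 3
  σ[z='s']((S ⋈[f=b] R)) → 1
  σ[f>=3](σ[z='s']((S ⋈[f=b] R))) → 1
  ρ[y/w](σ[f>=3](σ[z='s']((S ⋈[f=b] R)))) → 1

== RESULT ==
f | y | z | b
5 | p | s | 5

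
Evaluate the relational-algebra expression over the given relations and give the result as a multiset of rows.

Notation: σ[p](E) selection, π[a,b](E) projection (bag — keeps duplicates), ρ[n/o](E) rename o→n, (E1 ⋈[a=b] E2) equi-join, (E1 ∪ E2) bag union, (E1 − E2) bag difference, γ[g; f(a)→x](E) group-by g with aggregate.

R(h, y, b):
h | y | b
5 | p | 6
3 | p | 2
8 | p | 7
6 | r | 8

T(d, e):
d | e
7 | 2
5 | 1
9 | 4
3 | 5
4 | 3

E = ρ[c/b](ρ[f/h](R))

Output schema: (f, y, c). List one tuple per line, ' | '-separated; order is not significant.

Row counts bottom-up:
  R → 4
  ρ[f/h](R) → 4
  ρ[c/b](ρ[f/h](R)) → 4

== RESULT ==
f | y | c
3 | p | 2
5 | p | 6
6 | r | 8
8 | p | 7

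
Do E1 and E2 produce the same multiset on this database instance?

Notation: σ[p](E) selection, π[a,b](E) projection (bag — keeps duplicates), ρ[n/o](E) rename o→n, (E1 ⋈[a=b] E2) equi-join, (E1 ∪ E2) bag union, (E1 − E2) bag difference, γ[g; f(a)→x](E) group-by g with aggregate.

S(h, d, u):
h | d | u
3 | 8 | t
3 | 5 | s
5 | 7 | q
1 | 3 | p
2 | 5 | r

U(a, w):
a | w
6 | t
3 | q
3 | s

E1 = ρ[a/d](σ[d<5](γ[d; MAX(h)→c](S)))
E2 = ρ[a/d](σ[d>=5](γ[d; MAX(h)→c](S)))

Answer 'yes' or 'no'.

E1 subexpression sizes:
  S → 5
  γ[d; MAX(h)→c](S) → 4
  σ[d<5](γ[d; MAX(h)→c](S)) → 1
  ρ[a/d](σ[d<5](γ[d; MAX(h)→c](S))) → 1
E2 subexpression sizes:
  S → 5
  γ[d; MAX(h)→c](S) → 4
  σ[d>=5](γ[d; MAX(h)→c](S)) → 3
  ρ[a/d](σ[d>=5](γ[d; MAX(h)→c](S))) → 3

E1 result:
a | c
3 | 1
E2 result:
a | c
5 | 3
7 | 5
8 | 3
Witness: (3, 1) appears 1× in E1 but 0× in E2.

no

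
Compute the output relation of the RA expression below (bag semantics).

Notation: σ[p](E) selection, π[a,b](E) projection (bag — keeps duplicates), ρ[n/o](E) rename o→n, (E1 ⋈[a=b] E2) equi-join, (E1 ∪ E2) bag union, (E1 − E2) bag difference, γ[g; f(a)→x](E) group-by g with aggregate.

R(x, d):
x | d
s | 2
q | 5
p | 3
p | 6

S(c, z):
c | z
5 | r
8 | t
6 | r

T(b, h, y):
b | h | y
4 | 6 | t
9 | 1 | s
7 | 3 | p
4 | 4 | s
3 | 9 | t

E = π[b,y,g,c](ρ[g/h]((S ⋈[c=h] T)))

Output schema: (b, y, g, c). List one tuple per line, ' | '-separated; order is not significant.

Row counts bottom-up:
  S → 3
  T → 5
  (S ⋈[c=h] T) → 1
  ρ[g/h]((S ⋈[c=h] T)) → 1
  π[b,y,g,c](ρ[g/h]((S ⋈[c=h] T))) → 1

== RESULT ==
b | y | g | c
4 | t | 6 | 6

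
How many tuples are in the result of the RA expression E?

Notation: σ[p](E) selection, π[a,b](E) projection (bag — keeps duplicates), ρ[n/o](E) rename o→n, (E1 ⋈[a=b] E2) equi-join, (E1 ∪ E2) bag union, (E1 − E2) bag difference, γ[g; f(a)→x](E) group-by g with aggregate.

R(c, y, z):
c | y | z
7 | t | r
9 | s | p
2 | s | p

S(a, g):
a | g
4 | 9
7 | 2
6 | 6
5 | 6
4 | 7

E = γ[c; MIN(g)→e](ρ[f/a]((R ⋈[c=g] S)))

Stepwise |·|:
  R → 3
  S → 5
  (R ⋈[c=g] S) → 3
  ρ[f/a]((R ⋈[c=g] S)) → 3
  γ[c; MIN(g)→e](ρ[f/a]((R ⋈[c=g] S))) → 3

|E| = 3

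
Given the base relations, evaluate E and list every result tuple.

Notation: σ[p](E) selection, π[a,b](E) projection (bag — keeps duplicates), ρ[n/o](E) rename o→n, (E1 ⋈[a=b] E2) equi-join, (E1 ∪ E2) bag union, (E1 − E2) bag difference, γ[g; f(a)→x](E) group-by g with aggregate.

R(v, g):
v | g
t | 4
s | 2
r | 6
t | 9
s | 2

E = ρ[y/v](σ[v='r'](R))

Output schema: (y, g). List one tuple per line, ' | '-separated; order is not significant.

Stepwise |·|:
  R → 5
  σ[v='r'](R) → 1
  ρ[y/v](σ[v='r'](R)) → 1

== RESULT ==
y | g
r | 6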